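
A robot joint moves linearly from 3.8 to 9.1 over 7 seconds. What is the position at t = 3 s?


s = t/T = 3/7 = 0.4286
p(t) = p0 + (pf-p0)*s
= 3.8 + (9.1 - 3.8) * 0.4286
= 6.0714


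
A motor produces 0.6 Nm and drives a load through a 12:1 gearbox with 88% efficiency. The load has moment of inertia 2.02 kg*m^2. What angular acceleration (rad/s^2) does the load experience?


tau_out = tau_motor * N * eta
= 0.6 * 12 * 0.88 = 6.336 Nm
alpha = tau_out / I = 6.336 / 2.02
= 3.1366 rad/s^2


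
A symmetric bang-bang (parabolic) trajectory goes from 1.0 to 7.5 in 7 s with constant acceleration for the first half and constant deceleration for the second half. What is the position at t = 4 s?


Symmetric rest-to-rest: each phase covers (pf-p0)/2 in time T/2. 0.5*a*(T/2)^2 = (pf-p0)/2 => a = 4*(pf-p0)/T^2
a = 4*(7.5-1.0)/7^2 = 0.5306
t = 4 is in the deceleration phase (t > T/2).
p = pf - 0.5*a*(T-t)^2 = 7.5 - 0.5*0.5306*3^2
= 5.1122


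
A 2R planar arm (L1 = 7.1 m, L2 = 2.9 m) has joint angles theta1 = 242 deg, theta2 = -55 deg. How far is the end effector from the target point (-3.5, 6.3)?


End effector via forward kinematics:
x = L1*cos(t1) + L2*cos(t1+t2) = -6.2116
y = L1*sin(t1) + L2*sin(t1+t2) = -6.6223
Distance to target:
d = sqrt((-3.5 - -6.2116)^2 + (6.3 - -6.6223)^2)
= sqrt(7.3529 + 166.9871)
= 13.2038 m


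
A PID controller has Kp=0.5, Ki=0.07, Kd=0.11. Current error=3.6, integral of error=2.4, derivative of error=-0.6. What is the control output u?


u = Kp*e + Ki*int(e) + Kd*de/dt
= 0.5*3.6 + 0.07*2.4 + 0.11*(-0.6)
= 1.8 + 0.168 + -0.066
= 1.902


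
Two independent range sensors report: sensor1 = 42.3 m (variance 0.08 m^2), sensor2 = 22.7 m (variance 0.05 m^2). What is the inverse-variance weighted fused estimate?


w1 = (1/var1) / (1/var1 + 1/var2)
   = 12.5 / (12.5 + 20.0) = 0.3846
w2 = 1 - w1 = 0.6154
fused = w1*s1 + w2*s2 = 16.2692 + 13.9692
= 30.2385 m


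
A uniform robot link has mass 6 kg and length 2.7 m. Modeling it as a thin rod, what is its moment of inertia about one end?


I = (1/3) * m * L^2
= (1/3) * 6 * 2.7^2
= 0.333333 * 6 * 7.29
= 14.58 kg*m^2


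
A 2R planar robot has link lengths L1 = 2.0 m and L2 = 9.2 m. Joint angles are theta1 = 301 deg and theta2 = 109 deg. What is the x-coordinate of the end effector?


Convert angles to radians: theta1 = 5.2534, theta2 = 1.9024
x = L1*cos(theta1) + L2*cos(theta1+theta2)
x = 1.0301 + 5.9136
x = 6.9437


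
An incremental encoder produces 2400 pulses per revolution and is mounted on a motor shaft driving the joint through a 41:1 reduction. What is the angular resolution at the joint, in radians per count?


counts per rev = 2400
effective counts at joint = 2400 * 41 = 98400
resolution = 2*pi / 98400
= 6.3854e-05 rad/count


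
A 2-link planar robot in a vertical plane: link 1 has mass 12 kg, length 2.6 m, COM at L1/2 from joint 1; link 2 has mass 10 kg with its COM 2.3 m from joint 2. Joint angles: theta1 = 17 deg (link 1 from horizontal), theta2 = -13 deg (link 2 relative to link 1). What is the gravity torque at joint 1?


Horizontal distance from joint 1 to link-1 COM:
  x_c1 = (L1/2)*cos(t1) = 1.3 * 0.9563 = 1.2432 m
Horizontal distance from joint 1 to link-2 COM:
  x_c2 = L1*cos(t1) + Lc2*cos(t1+t2)
       = 2.6*0.9563 + 2.3*0.9976 = 4.7808 m
tau1 = m1*g*x_c1 + m2*g*x_c2
     = 12*9.81*1.2432 + 10*9.81*4.7808
     = 146.3491 + 468.9955
     = 615.3445 Nm


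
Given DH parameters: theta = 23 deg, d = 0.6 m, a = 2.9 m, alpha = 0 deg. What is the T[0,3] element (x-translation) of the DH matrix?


T[0,3] = a * cos(theta)
= 2.9 * cos(23 deg)
= 2.9 * 0.9205
= 2.6695


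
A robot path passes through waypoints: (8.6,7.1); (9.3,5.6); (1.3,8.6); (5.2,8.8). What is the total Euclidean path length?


Segment lengths:
  seg1 = sqrt((0.7)^2 + (-1.5)^2) = 1.6553
  seg2 = sqrt((-8.0)^2 + (3.0)^2) = 8.544
  seg3 = sqrt((3.9)^2 + (0.2)^2) = 3.9051
Total = 14.1044


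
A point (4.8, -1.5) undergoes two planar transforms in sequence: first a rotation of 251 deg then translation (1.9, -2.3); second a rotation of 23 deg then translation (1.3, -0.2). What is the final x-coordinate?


After transform 1:
x1 = cos(251)*4.8 - sin(251)*-1.5 + 1.9 = -1.081
y1 = sin(251)*4.8 + cos(251)*-1.5 + -2.3 = -6.3501
After transform 2:
x2 = cos(23)*-1.081 - sin(23)*-6.3501 + 1.3
= 2.7861


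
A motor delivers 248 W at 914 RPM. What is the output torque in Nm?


omega = 914 * 2*pi/60 = 95.7139 rad/s
tau = P / omega = 248 / 95.7139
= 2.5911 Nm


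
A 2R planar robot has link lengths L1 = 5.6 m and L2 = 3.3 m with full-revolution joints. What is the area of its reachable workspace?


r_max = L1 + L2 = 8.9 m
r_min = |L1 - L2| = 2.3 m
Area = pi*(r_max^2 - r_min^2)
= pi*(79.21 - 5.29)
= pi * 73.92
= 232.2265 m^2


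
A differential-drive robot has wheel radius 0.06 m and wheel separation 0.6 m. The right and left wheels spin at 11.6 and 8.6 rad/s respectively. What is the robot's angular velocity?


vR = r*wR = 0.06*11.6 = 0.696 m/s
vL = r*wL = 0.06*8.6 = 0.516 m/s
v = (vR+vL)/2 = 0.606 m/s
omega = (vR-vL)/L = 0.3 rad/s
angular velocity = 0.3 rad/s


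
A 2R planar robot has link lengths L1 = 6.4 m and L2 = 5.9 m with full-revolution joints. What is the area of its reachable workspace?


r_max = L1 + L2 = 12.3 m
r_min = |L1 - L2| = 0.5 m
Area = pi*(r_max^2 - r_min^2)
= pi*(151.29 - 0.25)
= pi * 151.04
= 474.5062 m^2


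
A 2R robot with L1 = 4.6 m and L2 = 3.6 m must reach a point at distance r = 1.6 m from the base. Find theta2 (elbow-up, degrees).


cos(theta2) = (r^2 - L1^2 - L2^2) / (2*L1*L2)
cos(theta2) = (2.56 - 21.16 - 12.96) / 33.12
cos(theta2) = -0.952899
theta2 = 162.3447 degrees


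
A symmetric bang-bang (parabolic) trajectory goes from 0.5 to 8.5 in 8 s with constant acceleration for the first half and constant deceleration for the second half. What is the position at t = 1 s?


Symmetric rest-to-rest: each phase covers (pf-p0)/2 in time T/2. 0.5*a*(T/2)^2 = (pf-p0)/2 => a = 4*(pf-p0)/T^2
a = 4*(8.5-0.5)/8^2 = 0.5
t = 1 is in the acceleration phase (t <= T/2).
p = p0 + 0.5*a*t^2 = 0.5 + 0.5*0.5*1^2
= 0.75


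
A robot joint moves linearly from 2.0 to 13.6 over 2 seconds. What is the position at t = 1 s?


s = t/T = 1/2 = 0.5
p(t) = p0 + (pf-p0)*s
= 2.0 + (13.6 - 2.0) * 0.5
= 7.8


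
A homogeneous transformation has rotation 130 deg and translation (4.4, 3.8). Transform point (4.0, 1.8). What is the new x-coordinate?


x' = cos(theta)*px - sin(theta)*py + tx
= -0.6428*4.0 - 0.766*1.8 + 4.4
= 0.45


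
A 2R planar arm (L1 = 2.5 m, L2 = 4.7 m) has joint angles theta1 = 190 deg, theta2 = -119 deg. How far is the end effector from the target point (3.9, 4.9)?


End effector via forward kinematics:
x = L1*cos(t1) + L2*cos(t1+t2) = -0.9318
y = L1*sin(t1) + L2*sin(t1+t2) = 4.0098
Distance to target:
d = sqrt((3.9 - -0.9318)^2 + (4.9 - 4.0098)^2)
= sqrt(23.3468 + 0.7924)
= 4.9132 m


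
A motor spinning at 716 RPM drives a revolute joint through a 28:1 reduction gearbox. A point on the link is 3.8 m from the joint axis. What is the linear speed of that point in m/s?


omega_motor = 716 * 2*pi/60 = 74.9793 rad/s
omega_joint = omega_motor / 28 = 2.6778 rad/s
v = omega_joint * r = 2.6778 * 3.8
= 10.1758 m/s


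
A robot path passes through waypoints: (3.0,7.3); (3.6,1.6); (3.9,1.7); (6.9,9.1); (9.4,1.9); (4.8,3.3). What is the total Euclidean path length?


Segment lengths:
  seg1 = sqrt((0.6)^2 + (-5.7)^2) = 5.7315
  seg2 = sqrt((0.3)^2 + (0.1)^2) = 0.3162
  seg3 = sqrt((3.0)^2 + (7.4)^2) = 7.985
  seg4 = sqrt((2.5)^2 + (-7.2)^2) = 7.6217
  seg5 = sqrt((-4.6)^2 + (1.4)^2) = 4.8083
Total = 26.4627


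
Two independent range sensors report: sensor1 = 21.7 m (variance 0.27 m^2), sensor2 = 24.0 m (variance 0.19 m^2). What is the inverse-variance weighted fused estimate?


w1 = (1/var1) / (1/var1 + 1/var2)
   = 3.7037 / (3.7037 + 5.2632) = 0.413
w2 = 1 - w1 = 0.587
fused = w1*s1 + w2*s2 = 8.963 + 14.087
= 23.05 m


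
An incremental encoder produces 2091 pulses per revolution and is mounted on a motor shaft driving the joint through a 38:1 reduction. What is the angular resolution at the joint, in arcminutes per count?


counts per rev = 2091
effective counts at joint = 2091 * 38 = 79458
resolution = 360*60 / 79458
= 0.2718 arcmin/count


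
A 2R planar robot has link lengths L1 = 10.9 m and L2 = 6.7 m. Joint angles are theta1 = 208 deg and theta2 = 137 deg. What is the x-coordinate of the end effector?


Convert angles to radians: theta1 = 3.6303, theta2 = 2.3911
x = L1*cos(theta1) + L2*cos(theta1+theta2)
x = -9.6241 + 6.4717
x = -3.1524


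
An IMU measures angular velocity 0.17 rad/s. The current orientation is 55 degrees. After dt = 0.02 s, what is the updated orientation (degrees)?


delta_theta = w * dt = 0.17 * 0.02 = 0.0034 rad
= 0.1948 deg
theta_new = 55 + 0.1948 = 55.1948 deg


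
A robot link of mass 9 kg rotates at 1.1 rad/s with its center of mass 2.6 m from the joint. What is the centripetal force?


F = m * omega^2 * r
= 9 * 1.1^2 * 2.6
= 9 * 1.21 * 2.6
= 28.314 N


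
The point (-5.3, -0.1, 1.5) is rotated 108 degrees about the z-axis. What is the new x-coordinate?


Rotation about z-axis: x' = x*cos(theta) - y*sin(theta)
= -5.3 * -0.309 - -0.1 * 0.9511
= 1.7329


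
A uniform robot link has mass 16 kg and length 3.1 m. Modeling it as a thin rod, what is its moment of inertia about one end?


I = (1/3) * m * L^2
= (1/3) * 16 * 3.1^2
= 0.333333 * 16 * 9.61
= 51.2533 kg*m^2


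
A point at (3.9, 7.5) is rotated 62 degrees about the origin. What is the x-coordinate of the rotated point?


x' = x*cos(theta) - y*sin(theta)
cos(62 deg) = 0.4695, sin(62 deg) = 0.8829
x' = 3.9 * 0.4695 - 7.5 * 0.8829
= 1.8309 - 6.6221
= -4.7912


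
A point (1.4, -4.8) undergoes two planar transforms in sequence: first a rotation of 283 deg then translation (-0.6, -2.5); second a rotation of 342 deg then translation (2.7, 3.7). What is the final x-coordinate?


After transform 1:
x1 = cos(283)*1.4 - sin(283)*-4.8 + -0.6 = -4.962
y1 = sin(283)*1.4 + cos(283)*-4.8 + -2.5 = -4.9439
After transform 2:
x2 = cos(342)*-4.962 - sin(342)*-4.9439 + 2.7
= -3.5469


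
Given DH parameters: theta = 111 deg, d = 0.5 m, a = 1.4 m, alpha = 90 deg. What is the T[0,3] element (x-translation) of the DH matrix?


T[0,3] = a * cos(theta)
= 1.4 * cos(111 deg)
= 1.4 * -0.3584
= -0.5017


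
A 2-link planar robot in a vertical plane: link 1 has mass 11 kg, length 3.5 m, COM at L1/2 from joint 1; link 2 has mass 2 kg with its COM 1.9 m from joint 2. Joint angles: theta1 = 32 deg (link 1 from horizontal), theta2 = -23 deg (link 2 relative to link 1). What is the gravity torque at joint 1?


Horizontal distance from joint 1 to link-1 COM:
  x_c1 = (L1/2)*cos(t1) = 1.75 * 0.848 = 1.4841 m
Horizontal distance from joint 1 to link-2 COM:
  x_c2 = L1*cos(t1) + Lc2*cos(t1+t2)
       = 3.5*0.848 + 1.9*0.9877 = 4.8448 m
tau1 = m1*g*x_c1 + m2*g*x_c2
     = 11*9.81*1.4841 + 2*9.81*4.8448
     = 160.1475 + 95.0545
     = 255.202 Nm


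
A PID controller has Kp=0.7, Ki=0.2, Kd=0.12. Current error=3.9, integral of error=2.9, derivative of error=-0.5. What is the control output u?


u = Kp*e + Ki*int(e) + Kd*de/dt
= 0.7*3.9 + 0.2*2.9 + 0.12*(-0.5)
= 2.73 + 0.58 + -0.06
= 3.25


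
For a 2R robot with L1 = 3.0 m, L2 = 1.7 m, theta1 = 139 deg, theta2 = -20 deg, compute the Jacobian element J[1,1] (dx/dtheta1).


J[1,1] = -L1*sin(t1) - L2*sin(t1+t2)
= -3.0*sin(139) - 1.7*sin(119)
= -3.455


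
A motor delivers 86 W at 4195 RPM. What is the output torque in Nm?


omega = 4195 * 2*pi/60 = 439.2994 rad/s
tau = P / omega = 86 / 439.2994
= 0.1958 Nm


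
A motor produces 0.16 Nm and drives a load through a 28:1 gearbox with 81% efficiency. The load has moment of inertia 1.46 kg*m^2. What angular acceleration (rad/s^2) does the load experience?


tau_out = tau_motor * N * eta
= 0.16 * 28 * 0.81 = 3.6288 Nm
alpha = tau_out / I = 3.6288 / 1.46
= 2.4855 rad/s^2


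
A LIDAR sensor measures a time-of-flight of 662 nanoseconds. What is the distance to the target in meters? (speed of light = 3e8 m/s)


tof = 662 ns = 6.62e-07 s
dist = c * tof / 2
= 3e8 * 6.62e-07 / 2
= 99.3 m


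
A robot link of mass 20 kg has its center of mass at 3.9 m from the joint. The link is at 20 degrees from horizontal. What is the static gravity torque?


tau = m*g*L*cos(angle)
= 20 * 9.81 * 3.9 * cos(20 deg)
= 20 * 9.81 * 3.9 * 0.9397
= 719.034 Nm


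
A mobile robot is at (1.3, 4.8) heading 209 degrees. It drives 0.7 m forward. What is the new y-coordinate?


y_new = y0 + d*sin(theta)
= 4.8 + 0.7*sin(209)
= 4.8 + -0.3394
= 4.4606


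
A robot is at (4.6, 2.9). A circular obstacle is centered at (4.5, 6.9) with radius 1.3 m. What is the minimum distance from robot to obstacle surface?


center_dist = sqrt((4.6-4.5)^2 + (2.9-6.9)^2)
= sqrt(0.01 + 16.0)
= 4.0012
min_dist = center_dist - radius = 4.0012 - 1.3 = 2.7012 m


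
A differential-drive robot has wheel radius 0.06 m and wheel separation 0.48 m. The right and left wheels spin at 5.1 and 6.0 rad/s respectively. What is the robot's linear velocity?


vR = r*wR = 0.06*5.1 = 0.306 m/s
vL = r*wL = 0.06*6.0 = 0.36 m/s
v = (vR+vL)/2 = 0.333 m/s
omega = (vR-vL)/L = -0.1125 rad/s
linear velocity = 0.333 m/s


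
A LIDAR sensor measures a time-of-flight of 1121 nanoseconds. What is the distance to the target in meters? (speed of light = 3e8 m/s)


tof = 1121 ns = 1.121e-06 s
dist = c * tof / 2
= 3e8 * 1.121e-06 / 2
= 168.15 m


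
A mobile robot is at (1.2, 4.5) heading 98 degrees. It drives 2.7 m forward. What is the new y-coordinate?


y_new = y0 + d*sin(theta)
= 4.5 + 2.7*sin(98)
= 4.5 + 2.6737
= 7.1737


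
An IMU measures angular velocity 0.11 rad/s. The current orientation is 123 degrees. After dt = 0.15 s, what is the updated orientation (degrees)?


delta_theta = w * dt = 0.11 * 0.15 = 0.0165 rad
= 0.9454 deg
theta_new = 123 + 0.9454 = 123.9454 deg


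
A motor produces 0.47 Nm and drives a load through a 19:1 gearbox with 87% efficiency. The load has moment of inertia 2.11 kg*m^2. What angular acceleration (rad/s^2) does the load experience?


tau_out = tau_motor * N * eta
= 0.47 * 19 * 0.87 = 7.7691 Nm
alpha = tau_out / I = 7.7691 / 2.11
= 3.682 rad/s^2


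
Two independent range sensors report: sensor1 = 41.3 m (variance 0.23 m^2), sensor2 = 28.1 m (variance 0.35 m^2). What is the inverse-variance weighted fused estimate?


w1 = (1/var1) / (1/var1 + 1/var2)
   = 4.3478 / (4.3478 + 2.8571) = 0.6034
w2 = 1 - w1 = 0.3966
fused = w1*s1 + w2*s2 = 24.9224 + 11.1431
= 36.0655 m


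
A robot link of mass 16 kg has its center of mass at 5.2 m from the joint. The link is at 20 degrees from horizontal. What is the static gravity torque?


tau = m*g*L*cos(angle)
= 16 * 9.81 * 5.2 * cos(20 deg)
= 16 * 9.81 * 5.2 * 0.9397
= 766.9696 Nm


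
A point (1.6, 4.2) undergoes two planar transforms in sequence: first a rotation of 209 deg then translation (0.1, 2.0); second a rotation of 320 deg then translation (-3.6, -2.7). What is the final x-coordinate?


After transform 1:
x1 = cos(209)*1.6 - sin(209)*4.2 + 0.1 = 0.7368
y1 = sin(209)*1.6 + cos(209)*4.2 + 2.0 = -2.4491
After transform 2:
x2 = cos(320)*0.7368 - sin(320)*-2.4491 + -3.6
= -4.6098


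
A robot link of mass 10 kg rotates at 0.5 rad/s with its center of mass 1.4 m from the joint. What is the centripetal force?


F = m * omega^2 * r
= 10 * 0.5^2 * 1.4
= 10 * 0.25 * 1.4
= 3.5 N


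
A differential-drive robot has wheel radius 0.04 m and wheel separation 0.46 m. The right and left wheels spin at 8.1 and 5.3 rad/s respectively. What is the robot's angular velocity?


vR = r*wR = 0.04*8.1 = 0.324 m/s
vL = r*wL = 0.04*5.3 = 0.212 m/s
v = (vR+vL)/2 = 0.268 m/s
omega = (vR-vL)/L = 0.2435 rad/s
angular velocity = 0.2435 rad/s


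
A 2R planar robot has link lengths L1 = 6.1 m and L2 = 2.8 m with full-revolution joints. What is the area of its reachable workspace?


r_max = L1 + L2 = 8.9 m
r_min = |L1 - L2| = 3.3 m
Area = pi*(r_max^2 - r_min^2)
= pi*(79.21 - 10.89)
= pi * 68.32
= 214.6336 m^2


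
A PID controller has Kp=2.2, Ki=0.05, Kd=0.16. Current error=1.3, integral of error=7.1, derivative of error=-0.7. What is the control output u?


u = Kp*e + Ki*int(e) + Kd*de/dt
= 2.2*1.3 + 0.05*7.1 + 0.16*(-0.7)
= 2.86 + 0.355 + -0.112
= 3.103


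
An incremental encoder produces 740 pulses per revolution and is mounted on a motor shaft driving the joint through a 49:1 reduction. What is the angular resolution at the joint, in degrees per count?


counts per rev = 740
effective counts at joint = 740 * 49 = 36260
resolution = 360 / 36260
= 0.0099 deg/count


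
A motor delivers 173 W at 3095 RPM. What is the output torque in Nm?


omega = 3095 * 2*pi/60 = 324.1076 rad/s
tau = P / omega = 173 / 324.1076
= 0.5338 Nm


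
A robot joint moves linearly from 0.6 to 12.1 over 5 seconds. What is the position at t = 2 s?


s = t/T = 2/5 = 0.4
p(t) = p0 + (pf-p0)*s
= 0.6 + (12.1 - 0.6) * 0.4
= 5.2


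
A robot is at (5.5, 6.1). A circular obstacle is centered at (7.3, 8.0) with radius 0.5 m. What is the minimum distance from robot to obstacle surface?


center_dist = sqrt((5.5-7.3)^2 + (6.1-8.0)^2)
= sqrt(3.24 + 3.61)
= 2.6173
min_dist = center_dist - radius = 2.6173 - 0.5 = 2.1173 m


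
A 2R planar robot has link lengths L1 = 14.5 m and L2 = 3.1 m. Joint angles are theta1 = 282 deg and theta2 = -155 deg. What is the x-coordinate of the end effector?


Convert angles to radians: theta1 = 4.9218, theta2 = -2.7053
x = L1*cos(theta1) + L2*cos(theta1+theta2)
x = 3.0147 + -1.8656
x = 1.1491


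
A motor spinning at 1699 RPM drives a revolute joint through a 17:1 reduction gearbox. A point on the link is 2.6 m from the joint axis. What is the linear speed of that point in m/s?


omega_motor = 1699 * 2*pi/60 = 177.9189 rad/s
omega_joint = omega_motor / 17 = 10.4658 rad/s
v = omega_joint * r = 10.4658 * 2.6
= 27.2111 m/s


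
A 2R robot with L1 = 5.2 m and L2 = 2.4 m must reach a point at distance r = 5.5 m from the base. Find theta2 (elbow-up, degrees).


cos(theta2) = (r^2 - L1^2 - L2^2) / (2*L1*L2)
cos(theta2) = (30.25 - 27.04 - 5.76) / 24.96
cos(theta2) = -0.102163
theta2 = 95.8638 degrees


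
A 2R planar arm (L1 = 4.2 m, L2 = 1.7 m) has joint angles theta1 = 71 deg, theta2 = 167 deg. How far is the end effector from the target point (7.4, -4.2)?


End effector via forward kinematics:
x = L1*cos(t1) + L2*cos(t1+t2) = 0.4665
y = L1*sin(t1) + L2*sin(t1+t2) = 2.5295
Distance to target:
d = sqrt((7.4 - 0.4665)^2 + (-4.2 - 2.5295)^2)
= sqrt(48.0731 + 45.2861)
= 9.6623 m


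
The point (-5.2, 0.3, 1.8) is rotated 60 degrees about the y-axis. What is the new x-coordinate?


Rotation about y-axis: x' = x*cos(theta) + z*sin(theta)
= -5.2 * 0.5 + 1.8 * 0.866
= -1.0412


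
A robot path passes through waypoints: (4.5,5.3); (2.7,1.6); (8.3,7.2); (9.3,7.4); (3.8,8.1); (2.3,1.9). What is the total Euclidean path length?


Segment lengths:
  seg1 = sqrt((-1.8)^2 + (-3.7)^2) = 4.1146
  seg2 = sqrt((5.6)^2 + (5.6)^2) = 7.9196
  seg3 = sqrt((1.0)^2 + (0.2)^2) = 1.0198
  seg4 = sqrt((-5.5)^2 + (0.7)^2) = 5.5444
  seg5 = sqrt((-1.5)^2 + (-6.2)^2) = 6.3789
Total = 24.9772


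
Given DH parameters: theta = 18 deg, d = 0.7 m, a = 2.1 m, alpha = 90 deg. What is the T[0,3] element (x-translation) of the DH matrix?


T[0,3] = a * cos(theta)
= 2.1 * cos(18 deg)
= 2.1 * 0.9511
= 1.9972


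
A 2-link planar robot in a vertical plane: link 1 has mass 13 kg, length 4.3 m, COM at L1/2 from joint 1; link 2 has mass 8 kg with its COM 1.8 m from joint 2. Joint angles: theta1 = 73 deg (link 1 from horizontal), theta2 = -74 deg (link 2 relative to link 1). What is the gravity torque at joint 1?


Horizontal distance from joint 1 to link-1 COM:
  x_c1 = (L1/2)*cos(t1) = 2.15 * 0.2924 = 0.6286 m
Horizontal distance from joint 1 to link-2 COM:
  x_c2 = L1*cos(t1) + Lc2*cos(t1+t2)
       = 4.3*0.2924 + 1.8*0.9998 = 3.0569 m
tau1 = m1*g*x_c1 + m2*g*x_c2
     = 13*9.81*0.6286 + 8*9.81*3.0569
     = 80.1653 + 239.9074
     = 320.0727 Nm


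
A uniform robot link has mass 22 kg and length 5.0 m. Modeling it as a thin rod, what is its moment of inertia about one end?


I = (1/3) * m * L^2
= (1/3) * 22 * 5.0^2
= 0.333333 * 22 * 25.0
= 183.3333 kg*m^2


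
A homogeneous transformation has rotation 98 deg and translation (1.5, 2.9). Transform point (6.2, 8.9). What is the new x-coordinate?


x' = cos(theta)*px - sin(theta)*py + tx
= -0.1392*6.2 - 0.9903*8.9 + 1.5
= -8.1763


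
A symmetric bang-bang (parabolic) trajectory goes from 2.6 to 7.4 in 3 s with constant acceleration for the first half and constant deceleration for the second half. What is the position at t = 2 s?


Symmetric rest-to-rest: each phase covers (pf-p0)/2 in time T/2. 0.5*a*(T/2)^2 = (pf-p0)/2 => a = 4*(pf-p0)/T^2
a = 4*(7.4-2.6)/3^2 = 2.1333
t = 2 is in the deceleration phase (t > T/2).
p = pf - 0.5*a*(T-t)^2 = 7.4 - 0.5*2.1333*1^2
= 6.3333


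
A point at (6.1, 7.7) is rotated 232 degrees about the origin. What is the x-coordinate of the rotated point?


x' = x*cos(theta) - y*sin(theta)
cos(232 deg) = -0.6157, sin(232 deg) = -0.788
x' = 6.1 * -0.6157 - 7.7 * -0.788
= -3.7555 - -6.0677
= 2.3121


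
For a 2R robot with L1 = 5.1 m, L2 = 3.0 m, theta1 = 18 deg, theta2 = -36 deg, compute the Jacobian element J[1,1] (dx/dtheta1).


J[1,1] = -L1*sin(t1) - L2*sin(t1+t2)
= -5.1*sin(18) - 3.0*sin(-18)
= -0.6489


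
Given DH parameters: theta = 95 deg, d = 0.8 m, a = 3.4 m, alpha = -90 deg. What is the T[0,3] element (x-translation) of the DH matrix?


T[0,3] = a * cos(theta)
= 3.4 * cos(95 deg)
= 3.4 * -0.0872
= -0.2963


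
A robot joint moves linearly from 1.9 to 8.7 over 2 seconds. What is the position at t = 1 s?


s = t/T = 1/2 = 0.5
p(t) = p0 + (pf-p0)*s
= 1.9 + (8.7 - 1.9) * 0.5
= 5.3


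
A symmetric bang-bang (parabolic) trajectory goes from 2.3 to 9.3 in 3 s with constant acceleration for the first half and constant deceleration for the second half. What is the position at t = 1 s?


Symmetric rest-to-rest: each phase covers (pf-p0)/2 in time T/2. 0.5*a*(T/2)^2 = (pf-p0)/2 => a = 4*(pf-p0)/T^2
a = 4*(9.3-2.3)/3^2 = 3.1111
t = 1 is in the acceleration phase (t <= T/2).
p = p0 + 0.5*a*t^2 = 2.3 + 0.5*3.1111*1^2
= 3.8556


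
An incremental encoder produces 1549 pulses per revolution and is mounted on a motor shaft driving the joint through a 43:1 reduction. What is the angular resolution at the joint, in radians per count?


counts per rev = 1549
effective counts at joint = 1549 * 43 = 66607
resolution = 2*pi / 66607
= 9.4332e-05 rad/count


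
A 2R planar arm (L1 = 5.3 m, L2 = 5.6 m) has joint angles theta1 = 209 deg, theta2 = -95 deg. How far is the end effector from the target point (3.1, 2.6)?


End effector via forward kinematics:
x = L1*cos(t1) + L2*cos(t1+t2) = -6.9132
y = L1*sin(t1) + L2*sin(t1+t2) = 2.5464
Distance to target:
d = sqrt((3.1 - -6.9132)^2 + (2.6 - 2.5464)^2)
= sqrt(100.2644 + 0.0029)
= 10.0134 m


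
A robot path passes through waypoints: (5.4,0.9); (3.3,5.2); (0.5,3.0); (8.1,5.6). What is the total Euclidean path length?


Segment lengths:
  seg1 = sqrt((-2.1)^2 + (4.3)^2) = 4.7854
  seg2 = sqrt((-2.8)^2 + (-2.2)^2) = 3.5609
  seg3 = sqrt((7.6)^2 + (2.6)^2) = 8.0324
Total = 16.3787


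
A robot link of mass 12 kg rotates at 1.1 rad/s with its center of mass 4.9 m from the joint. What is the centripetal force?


F = m * omega^2 * r
= 12 * 1.1^2 * 4.9
= 12 * 1.21 * 4.9
= 71.148 N


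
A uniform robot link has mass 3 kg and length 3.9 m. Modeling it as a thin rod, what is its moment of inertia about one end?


I = (1/3) * m * L^2
= (1/3) * 3 * 3.9^2
= 0.333333 * 3 * 15.21
= 15.21 kg*m^2


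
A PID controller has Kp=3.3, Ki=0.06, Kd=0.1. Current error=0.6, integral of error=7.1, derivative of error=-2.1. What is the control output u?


u = Kp*e + Ki*int(e) + Kd*de/dt
= 3.3*0.6 + 0.06*7.1 + 0.1*(-2.1)
= 1.98 + 0.426 + -0.21
= 2.196


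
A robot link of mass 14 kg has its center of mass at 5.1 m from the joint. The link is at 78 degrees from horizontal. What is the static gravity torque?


tau = m*g*L*cos(angle)
= 14 * 9.81 * 5.1 * cos(78 deg)
= 14 * 9.81 * 5.1 * 0.2079
= 145.6284 Nm


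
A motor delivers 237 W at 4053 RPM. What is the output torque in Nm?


omega = 4053 * 2*pi/60 = 424.4292 rad/s
tau = P / omega = 237 / 424.4292
= 0.5584 Nm


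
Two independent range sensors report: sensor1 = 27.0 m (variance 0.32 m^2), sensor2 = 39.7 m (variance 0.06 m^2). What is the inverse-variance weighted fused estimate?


w1 = (1/var1) / (1/var1 + 1/var2)
   = 3.125 / (3.125 + 16.6667) = 0.1579
w2 = 1 - w1 = 0.8421
fused = w1*s1 + w2*s2 = 4.2632 + 33.4316
= 37.6947 m


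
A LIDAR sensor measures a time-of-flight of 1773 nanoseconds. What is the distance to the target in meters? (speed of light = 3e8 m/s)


tof = 1773 ns = 1.773e-06 s
dist = c * tof / 2
= 3e8 * 1.773e-06 / 2
= 265.95 m


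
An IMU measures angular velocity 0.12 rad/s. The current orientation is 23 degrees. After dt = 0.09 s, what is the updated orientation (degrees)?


delta_theta = w * dt = 0.12 * 0.09 = 0.0108 rad
= 0.6188 deg
theta_new = 23 + 0.6188 = 23.6188 deg


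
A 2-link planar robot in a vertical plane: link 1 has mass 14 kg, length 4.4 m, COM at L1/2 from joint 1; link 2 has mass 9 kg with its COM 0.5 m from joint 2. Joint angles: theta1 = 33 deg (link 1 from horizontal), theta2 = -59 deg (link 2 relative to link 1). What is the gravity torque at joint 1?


Horizontal distance from joint 1 to link-1 COM:
  x_c1 = (L1/2)*cos(t1) = 2.2 * 0.8387 = 1.8451 m
Horizontal distance from joint 1 to link-2 COM:
  x_c2 = L1*cos(t1) + Lc2*cos(t1+t2)
       = 4.4*0.8387 + 0.5*0.8988 = 4.1395 m
tau1 = m1*g*x_c1 + m2*g*x_c2
     = 14*9.81*1.8451 + 9*9.81*4.1395
     = 253.4026 + 365.4807
     = 618.8833 Nm


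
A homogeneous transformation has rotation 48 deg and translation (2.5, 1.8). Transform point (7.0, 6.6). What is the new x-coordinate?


x' = cos(theta)*px - sin(theta)*py + tx
= 0.6691*7.0 - 0.7431*6.6 + 2.5
= 2.2792


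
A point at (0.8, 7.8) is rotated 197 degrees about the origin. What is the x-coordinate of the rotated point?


x' = x*cos(theta) - y*sin(theta)
cos(197 deg) = -0.9563, sin(197 deg) = -0.2924
x' = 0.8 * -0.9563 - 7.8 * -0.2924
= -0.765 - -2.2805
= 1.5155


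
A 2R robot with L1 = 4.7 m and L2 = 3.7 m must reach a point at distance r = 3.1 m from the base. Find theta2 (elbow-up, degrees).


cos(theta2) = (r^2 - L1^2 - L2^2) / (2*L1*L2)
cos(theta2) = (9.61 - 22.09 - 13.69) / 34.78
cos(theta2) = -0.752444
theta2 = 138.8025 degrees


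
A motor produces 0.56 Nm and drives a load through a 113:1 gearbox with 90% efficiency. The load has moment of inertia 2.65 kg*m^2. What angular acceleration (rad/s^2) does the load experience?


tau_out = tau_motor * N * eta
= 0.56 * 113 * 0.9 = 56.952 Nm
alpha = tau_out / I = 56.952 / 2.65
= 21.4913 rad/s^2


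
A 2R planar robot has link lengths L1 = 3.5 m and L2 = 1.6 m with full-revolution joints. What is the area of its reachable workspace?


r_max = L1 + L2 = 5.1 m
r_min = |L1 - L2| = 1.9 m
Area = pi*(r_max^2 - r_min^2)
= pi*(26.01 - 3.61)
= pi * 22.4
= 70.3717 m^2


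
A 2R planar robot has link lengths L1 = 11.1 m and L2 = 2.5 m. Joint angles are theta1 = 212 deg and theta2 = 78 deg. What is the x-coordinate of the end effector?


Convert angles to radians: theta1 = 3.7001, theta2 = 1.3614
x = L1*cos(theta1) + L2*cos(theta1+theta2)
x = -9.4133 + 0.8551
x = -8.5583


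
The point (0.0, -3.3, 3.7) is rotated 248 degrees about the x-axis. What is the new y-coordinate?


Rotation about x-axis: y' = y*cos(theta) - z*sin(theta)
= -3.3 * -0.3746 - 3.7 * -0.9272
= 4.6668


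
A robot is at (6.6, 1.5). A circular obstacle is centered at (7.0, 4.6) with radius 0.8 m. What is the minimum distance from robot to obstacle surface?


center_dist = sqrt((6.6-7.0)^2 + (1.5-4.6)^2)
= sqrt(0.16 + 9.61)
= 3.1257
min_dist = center_dist - radius = 3.1257 - 0.8 = 2.3257 m


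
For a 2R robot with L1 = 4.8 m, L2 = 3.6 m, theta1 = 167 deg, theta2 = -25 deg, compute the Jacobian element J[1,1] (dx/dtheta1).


J[1,1] = -L1*sin(t1) - L2*sin(t1+t2)
= -4.8*sin(167) - 3.6*sin(142)
= -3.2961


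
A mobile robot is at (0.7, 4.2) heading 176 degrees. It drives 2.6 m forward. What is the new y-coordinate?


y_new = y0 + d*sin(theta)
= 4.2 + 2.6*sin(176)
= 4.2 + 0.1814
= 4.3814


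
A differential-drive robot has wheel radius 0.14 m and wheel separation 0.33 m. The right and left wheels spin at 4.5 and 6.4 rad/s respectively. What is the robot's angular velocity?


vR = r*wR = 0.14*4.5 = 0.63 m/s
vL = r*wL = 0.14*6.4 = 0.896 m/s
v = (vR+vL)/2 = 0.763 m/s
omega = (vR-vL)/L = -0.8061 rad/s
angular velocity = -0.8061 rad/s


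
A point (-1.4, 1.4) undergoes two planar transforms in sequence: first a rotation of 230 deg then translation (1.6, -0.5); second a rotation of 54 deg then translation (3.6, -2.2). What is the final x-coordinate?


After transform 1:
x1 = cos(230)*-1.4 - sin(230)*1.4 + 1.6 = 3.5724
y1 = sin(230)*-1.4 + cos(230)*1.4 + -0.5 = -0.3274
After transform 2:
x2 = cos(54)*3.5724 - sin(54)*-0.3274 + 3.6
= 5.9647


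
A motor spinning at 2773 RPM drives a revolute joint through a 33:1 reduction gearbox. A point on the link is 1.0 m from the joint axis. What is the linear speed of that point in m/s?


omega_motor = 2773 * 2*pi/60 = 290.3879 rad/s
omega_joint = omega_motor / 33 = 8.7996 rad/s
v = omega_joint * r = 8.7996 * 1.0
= 8.7996 m/s


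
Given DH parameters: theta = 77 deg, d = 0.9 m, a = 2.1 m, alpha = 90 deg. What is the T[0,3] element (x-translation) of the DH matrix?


T[0,3] = a * cos(theta)
= 2.1 * cos(77 deg)
= 2.1 * 0.225
= 0.4724


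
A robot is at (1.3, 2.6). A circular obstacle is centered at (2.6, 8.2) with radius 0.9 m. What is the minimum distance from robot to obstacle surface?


center_dist = sqrt((1.3-2.6)^2 + (2.6-8.2)^2)
= sqrt(1.69 + 31.36)
= 5.7489
min_dist = center_dist - radius = 5.7489 - 0.9 = 4.8489 m


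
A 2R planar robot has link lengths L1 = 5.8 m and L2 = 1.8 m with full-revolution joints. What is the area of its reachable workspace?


r_max = L1 + L2 = 7.6 m
r_min = |L1 - L2| = 4.0 m
Area = pi*(r_max^2 - r_min^2)
= pi*(57.76 - 16.0)
= pi * 41.76
= 131.1929 m^2


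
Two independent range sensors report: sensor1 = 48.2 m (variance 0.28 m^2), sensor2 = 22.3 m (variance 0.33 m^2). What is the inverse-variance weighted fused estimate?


w1 = (1/var1) / (1/var1 + 1/var2)
   = 3.5714 / (3.5714 + 3.0303) = 0.541
w2 = 1 - w1 = 0.459
fused = w1*s1 + w2*s2 = 26.0754 + 10.2361
= 36.3115 m


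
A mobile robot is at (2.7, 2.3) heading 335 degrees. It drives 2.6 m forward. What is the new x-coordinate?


x_new = x0 + d*cos(theta)
= 2.7 + 2.6*cos(335)
= 2.7 + 2.3564
= 5.0564


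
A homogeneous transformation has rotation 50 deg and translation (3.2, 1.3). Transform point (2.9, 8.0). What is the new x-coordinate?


x' = cos(theta)*px - sin(theta)*py + tx
= 0.6428*2.9 - 0.766*8.0 + 3.2
= -1.0643


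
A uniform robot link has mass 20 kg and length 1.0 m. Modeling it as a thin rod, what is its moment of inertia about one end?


I = (1/3) * m * L^2
= (1/3) * 20 * 1.0^2
= 0.333333 * 20 * 1.0
= 6.6667 kg*m^2


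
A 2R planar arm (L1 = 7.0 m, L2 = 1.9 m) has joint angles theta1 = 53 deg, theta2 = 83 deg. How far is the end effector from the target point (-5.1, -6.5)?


End effector via forward kinematics:
x = L1*cos(t1) + L2*cos(t1+t2) = 2.846
y = L1*sin(t1) + L2*sin(t1+t2) = 6.9103
Distance to target:
d = sqrt((-5.1 - 2.846)^2 + (-6.5 - 6.9103)^2)
= sqrt(63.1383 + 179.8361)
= 15.5876 m


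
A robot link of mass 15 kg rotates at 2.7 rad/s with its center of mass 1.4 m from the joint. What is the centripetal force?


F = m * omega^2 * r
= 15 * 2.7^2 * 1.4
= 15 * 7.29 * 1.4
= 153.09 N


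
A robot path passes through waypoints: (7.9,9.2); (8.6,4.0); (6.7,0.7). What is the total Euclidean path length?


Segment lengths:
  seg1 = sqrt((0.7)^2 + (-5.2)^2) = 5.2469
  seg2 = sqrt((-1.9)^2 + (-3.3)^2) = 3.8079
Total = 9.0548


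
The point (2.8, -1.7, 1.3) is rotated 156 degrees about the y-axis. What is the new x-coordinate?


Rotation about y-axis: x' = x*cos(theta) + z*sin(theta)
= 2.8 * -0.9135 + 1.3 * 0.4067
= -2.0292


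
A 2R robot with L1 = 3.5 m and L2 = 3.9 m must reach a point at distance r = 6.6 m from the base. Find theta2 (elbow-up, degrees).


cos(theta2) = (r^2 - L1^2 - L2^2) / (2*L1*L2)
cos(theta2) = (43.56 - 12.25 - 15.21) / 27.3
cos(theta2) = 0.589744
theta2 = 53.8612 degrees


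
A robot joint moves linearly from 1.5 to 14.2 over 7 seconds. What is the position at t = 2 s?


s = t/T = 2/7 = 0.2857
p(t) = p0 + (pf-p0)*s
= 1.5 + (14.2 - 1.5) * 0.2857
= 5.1286


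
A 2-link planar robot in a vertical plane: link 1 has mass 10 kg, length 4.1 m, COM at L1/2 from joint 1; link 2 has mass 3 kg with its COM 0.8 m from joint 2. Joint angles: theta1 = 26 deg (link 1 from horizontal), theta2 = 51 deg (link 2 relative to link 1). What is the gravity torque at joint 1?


Horizontal distance from joint 1 to link-1 COM:
  x_c1 = (L1/2)*cos(t1) = 2.05 * 0.8988 = 1.8425 m
Horizontal distance from joint 1 to link-2 COM:
  x_c2 = L1*cos(t1) + Lc2*cos(t1+t2)
       = 4.1*0.8988 + 0.8*0.225 = 3.865 m
tau1 = m1*g*x_c1 + m2*g*x_c2
     = 10*9.81*1.8425 + 3*9.81*3.865
     = 180.752 + 113.7474
     = 294.4994 Nm


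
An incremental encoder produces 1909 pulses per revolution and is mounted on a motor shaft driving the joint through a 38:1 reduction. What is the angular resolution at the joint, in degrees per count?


counts per rev = 1909
effective counts at joint = 1909 * 38 = 72542
resolution = 360 / 72542
= 0.005 deg/count


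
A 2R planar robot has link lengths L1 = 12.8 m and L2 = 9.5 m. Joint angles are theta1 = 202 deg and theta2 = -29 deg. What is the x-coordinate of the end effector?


Convert angles to radians: theta1 = 3.5256, theta2 = -0.5061
x = L1*cos(theta1) + L2*cos(theta1+theta2)
x = -11.868 + -9.4292
x = -21.2971


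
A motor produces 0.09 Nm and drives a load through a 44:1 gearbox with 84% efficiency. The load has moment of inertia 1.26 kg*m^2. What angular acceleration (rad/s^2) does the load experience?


tau_out = tau_motor * N * eta
= 0.09 * 44 * 0.84 = 3.3264 Nm
alpha = tau_out / I = 3.3264 / 1.26
= 2.64 rad/s^2


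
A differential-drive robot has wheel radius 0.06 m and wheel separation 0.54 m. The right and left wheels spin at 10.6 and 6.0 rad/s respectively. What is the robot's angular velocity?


vR = r*wR = 0.06*10.6 = 0.636 m/s
vL = r*wL = 0.06*6.0 = 0.36 m/s
v = (vR+vL)/2 = 0.498 m/s
omega = (vR-vL)/L = 0.5111 rad/s
angular velocity = 0.5111 rad/s


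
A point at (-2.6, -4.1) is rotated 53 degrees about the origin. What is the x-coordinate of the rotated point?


x' = x*cos(theta) - y*sin(theta)
cos(53 deg) = 0.6018, sin(53 deg) = 0.7986
x' = -2.6 * 0.6018 - -4.1 * 0.7986
= -1.5647 - -3.2744
= 1.7097


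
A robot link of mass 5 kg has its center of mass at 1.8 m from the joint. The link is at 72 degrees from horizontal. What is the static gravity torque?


tau = m*g*L*cos(angle)
= 5 * 9.81 * 1.8 * cos(72 deg)
= 5 * 9.81 * 1.8 * 0.309
= 27.2831 Nm


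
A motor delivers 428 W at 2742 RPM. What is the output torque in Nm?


omega = 2742 * 2*pi/60 = 287.1416 rad/s
tau = P / omega = 428 / 287.1416
= 1.4906 Nm


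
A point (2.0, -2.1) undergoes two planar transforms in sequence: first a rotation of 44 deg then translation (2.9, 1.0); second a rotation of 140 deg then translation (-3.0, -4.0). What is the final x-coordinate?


After transform 1:
x1 = cos(44)*2.0 - sin(44)*-2.1 + 2.9 = 5.7975
y1 = sin(44)*2.0 + cos(44)*-2.1 + 1.0 = 0.8787
After transform 2:
x2 = cos(140)*5.7975 - sin(140)*0.8787 + -3.0
= -8.0059


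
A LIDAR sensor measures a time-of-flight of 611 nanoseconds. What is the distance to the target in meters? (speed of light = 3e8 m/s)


tof = 611 ns = 6.11e-07 s
dist = c * tof / 2
= 3e8 * 6.11e-07 / 2
= 91.65 m


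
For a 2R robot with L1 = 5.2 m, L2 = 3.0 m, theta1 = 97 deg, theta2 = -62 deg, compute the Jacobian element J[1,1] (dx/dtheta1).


J[1,1] = -L1*sin(t1) - L2*sin(t1+t2)
= -5.2*sin(97) - 3.0*sin(35)
= -6.882


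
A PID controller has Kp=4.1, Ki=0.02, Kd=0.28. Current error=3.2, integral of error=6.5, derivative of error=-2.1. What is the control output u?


u = Kp*e + Ki*int(e) + Kd*de/dt
= 4.1*3.2 + 0.02*6.5 + 0.28*(-2.1)
= 13.12 + 0.13 + -0.588
= 12.662


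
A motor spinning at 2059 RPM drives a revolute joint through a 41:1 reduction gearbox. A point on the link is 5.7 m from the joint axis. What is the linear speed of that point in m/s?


omega_motor = 2059 * 2*pi/60 = 215.618 rad/s
omega_joint = omega_motor / 41 = 5.259 rad/s
v = omega_joint * r = 5.259 * 5.7
= 29.9762 m/s


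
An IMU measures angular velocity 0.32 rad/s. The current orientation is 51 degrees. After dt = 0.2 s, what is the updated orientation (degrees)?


delta_theta = w * dt = 0.32 * 0.2 = 0.064 rad
= 3.6669 deg
theta_new = 51 + 3.6669 = 54.6669 deg


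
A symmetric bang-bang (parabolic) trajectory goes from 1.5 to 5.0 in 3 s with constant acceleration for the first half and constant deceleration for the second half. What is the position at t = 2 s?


Symmetric rest-to-rest: each phase covers (pf-p0)/2 in time T/2. 0.5*a*(T/2)^2 = (pf-p0)/2 => a = 4*(pf-p0)/T^2
a = 4*(5.0-1.5)/3^2 = 1.5556
t = 2 is in the deceleration phase (t > T/2).
p = pf - 0.5*a*(T-t)^2 = 5.0 - 0.5*1.5556*1^2
= 4.2222


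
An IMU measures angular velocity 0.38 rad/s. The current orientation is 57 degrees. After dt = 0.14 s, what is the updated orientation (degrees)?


delta_theta = w * dt = 0.38 * 0.14 = 0.0532 rad
= 3.0481 deg
theta_new = 57 + 3.0481 = 60.0481 deg


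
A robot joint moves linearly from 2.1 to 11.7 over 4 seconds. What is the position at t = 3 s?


s = t/T = 3/4 = 0.75
p(t) = p0 + (pf-p0)*s
= 2.1 + (11.7 - 2.1) * 0.75
= 9.3


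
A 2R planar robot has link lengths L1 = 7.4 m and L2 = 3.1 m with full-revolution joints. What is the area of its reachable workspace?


r_max = L1 + L2 = 10.5 m
r_min = |L1 - L2| = 4.3 m
Area = pi*(r_max^2 - r_min^2)
= pi*(110.25 - 18.49)
= pi * 91.76
= 288.2725 m^2


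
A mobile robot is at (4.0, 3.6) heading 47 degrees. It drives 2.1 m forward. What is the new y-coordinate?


y_new = y0 + d*sin(theta)
= 3.6 + 2.1*sin(47)
= 3.6 + 1.5358
= 5.1358


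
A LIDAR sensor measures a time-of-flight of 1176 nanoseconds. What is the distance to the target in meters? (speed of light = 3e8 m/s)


tof = 1176 ns = 1.176e-06 s
dist = c * tof / 2
= 3e8 * 1.176e-06 / 2
= 176.4 m


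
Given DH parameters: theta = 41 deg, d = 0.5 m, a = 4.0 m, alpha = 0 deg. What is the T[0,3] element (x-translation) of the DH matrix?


T[0,3] = a * cos(theta)
= 4.0 * cos(41 deg)
= 4.0 * 0.7547
= 3.0188


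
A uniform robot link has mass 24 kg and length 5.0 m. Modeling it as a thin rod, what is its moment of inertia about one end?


I = (1/3) * m * L^2
= (1/3) * 24 * 5.0^2
= 0.333333 * 24 * 25.0
= 200.0 kg*m^2


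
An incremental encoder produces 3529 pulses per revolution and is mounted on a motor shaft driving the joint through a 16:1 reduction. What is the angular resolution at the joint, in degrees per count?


counts per rev = 3529
effective counts at joint = 3529 * 16 = 56464
resolution = 360 / 56464
= 0.0064 deg/count


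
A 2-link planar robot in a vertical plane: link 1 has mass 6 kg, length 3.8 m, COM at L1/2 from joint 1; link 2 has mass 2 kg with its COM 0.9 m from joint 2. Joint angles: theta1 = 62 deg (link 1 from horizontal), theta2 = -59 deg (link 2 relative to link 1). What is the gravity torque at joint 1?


Horizontal distance from joint 1 to link-1 COM:
  x_c1 = (L1/2)*cos(t1) = 1.9 * 0.4695 = 0.892 m
Horizontal distance from joint 1 to link-2 COM:
  x_c2 = L1*cos(t1) + Lc2*cos(t1+t2)
       = 3.8*0.4695 + 0.9*0.9986 = 2.6828 m
tau1 = m1*g*x_c1 + m2*g*x_c2
     = 6*9.81*0.892 + 2*9.81*2.6828
     = 52.5029 + 52.6357
     = 105.1386 Nm
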